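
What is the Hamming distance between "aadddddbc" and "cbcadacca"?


Comparing "aadddddbc" and "cbcadacca" position by position:
  Position 0: 'a' vs 'c' => differ
  Position 1: 'a' vs 'b' => differ
  Position 2: 'd' vs 'c' => differ
  Position 3: 'd' vs 'a' => differ
  Position 4: 'd' vs 'd' => same
  Position 5: 'd' vs 'a' => differ
  Position 6: 'd' vs 'c' => differ
  Position 7: 'b' vs 'c' => differ
  Position 8: 'c' vs 'a' => differ
Total differences (Hamming distance): 8

8


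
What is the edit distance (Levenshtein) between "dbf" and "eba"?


Computing edit distance: "dbf" -> "eba"
DP table:
           e    b    a
      0    1    2    3
  d   1    1    2    3
  b   2    2    1    2
  f   3    3    2    2
Edit distance = dp[3][3] = 2

2


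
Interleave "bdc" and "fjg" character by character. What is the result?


Interleaving "bdc" and "fjg":
  Position 0: 'b' from first, 'f' from second => "bf"
  Position 1: 'd' from first, 'j' from second => "dj"
  Position 2: 'c' from first, 'g' from second => "cg"
Result: bfdjcg

bfdjcg


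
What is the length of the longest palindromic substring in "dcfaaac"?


Input: "dcfaaac"
Checking substrings for palindromes:
  [3:6] "aaa" (len 3) => palindrome
  [3:5] "aa" (len 2) => palindrome
  [4:6] "aa" (len 2) => palindrome
Longest palindromic substring: "aaa" with length 3

3


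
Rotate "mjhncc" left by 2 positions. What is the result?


Input: "mjhncc", rotate left by 2
First 2 characters: "mj"
Remaining characters: "hncc"
Concatenate remaining + first: "hncc" + "mj" = "hnccmj"

hnccmj


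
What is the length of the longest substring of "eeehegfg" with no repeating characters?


Input: "eeehegfg"
Sliding window (track last position of each char):
  Position 0 ('e'): window [0,0] length 1 -- new best
  Position 1 ('e'): repeat (last at 0), move window start to 1
  Position 1 ('e'): window [1,1] length 1
  Position 2 ('e'): repeat (last at 1), move window start to 2
  Position 2 ('e'): window [2,2] length 1
  Position 3 ('h'): window [2,3] length 2 -- new best
  Position 4 ('e'): repeat (last at 2), move window start to 3
  Position 4 ('e'): window [3,4] length 2
  Position 5 ('g'): window [3,5] length 3 -- new best
  Position 6 ('f'): window [3,6] length 4 -- new best
  Position 7 ('g'): repeat (last at 5), move window start to 6
  Position 7 ('g'): window [6,7] length 2
Longest substring with no repeats: "hegf" with length 4

4


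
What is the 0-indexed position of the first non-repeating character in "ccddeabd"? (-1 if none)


Input: ccddeabd
Character frequencies:
  'a': 1
  'b': 1
  'c': 2
  'd': 3
  'e': 1
Scanning left to right for freq == 1:
  Position 0 ('c'): freq=2, skip
  Position 1 ('c'): freq=2, skip
  Position 2 ('d'): freq=3, skip
  Position 3 ('d'): freq=3, skip
  Position 4 ('e'): unique! => answer = 4

4


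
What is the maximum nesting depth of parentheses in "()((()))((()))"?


Input: "()((()))((()))"
Tracking depth:
  Position 0 '(': depth becomes 1
  Position 1 ')': depth becomes 0
  Position 2 '(': depth becomes 1
  Position 3 '(': depth becomes 2
  Position 4 '(': depth becomes 3
  Position 5 ')': depth becomes 2
  Position 6 ')': depth becomes 1
  Position 7 ')': depth becomes 0
  Position 8 '(': depth becomes 1
  Position 9 '(': depth becomes 2
  Position 10 '(': depth becomes 3
  Position 11 ')': depth becomes 2
  Position 12 ')': depth becomes 1
  Position 13 ')': depth becomes 0
Maximum depth reached: 3

3


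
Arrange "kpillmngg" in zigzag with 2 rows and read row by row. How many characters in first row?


Zigzag "kpillmngg" into 2 rows:
Placing characters:
  'k' => row 0
  'p' => row 1
  'i' => row 0
  'l' => row 1
  'l' => row 0
  'm' => row 1
  'n' => row 0
  'g' => row 1
  'g' => row 0
Rows:
  Row 0: "kilng"
  Row 1: "plmg"
First row length: 5

5


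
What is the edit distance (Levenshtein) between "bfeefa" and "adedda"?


Computing edit distance: "bfeefa" -> "adedda"
DP table:
           a    d    e    d    d    a
      0    1    2    3    4    5    6
  b   1    1    2    3    4    5    6
  f   2    2    2    3    4    5    6
  e   3    3    3    2    3    4    5
  e   4    4    4    3    3    4    5
  f   5    5    5    4    4    4    5
  a   6    5    6    5    5    5    4
Edit distance = dp[6][6] = 4

4


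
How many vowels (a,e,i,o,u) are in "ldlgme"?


Input: ldlgme
Checking each character:
  'l' at position 0: consonant
  'd' at position 1: consonant
  'l' at position 2: consonant
  'g' at position 3: consonant
  'm' at position 4: consonant
  'e' at position 5: vowel (running total: 1)
Total vowels: 1

1


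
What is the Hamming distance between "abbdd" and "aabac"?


Comparing "abbdd" and "aabac" position by position:
  Position 0: 'a' vs 'a' => same
  Position 1: 'b' vs 'a' => differ
  Position 2: 'b' vs 'b' => same
  Position 3: 'd' vs 'a' => differ
  Position 4: 'd' vs 'c' => differ
Total differences (Hamming distance): 3

3


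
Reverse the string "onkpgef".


Input: onkpgef
Reading characters right to left:
  Position 6: 'f'
  Position 5: 'e'
  Position 4: 'g'
  Position 3: 'p'
  Position 2: 'k'
  Position 1: 'n'
  Position 0: 'o'
Reversed: fegpkno

fegpkno


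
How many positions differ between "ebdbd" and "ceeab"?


Comparing "ebdbd" and "ceeab" position by position:
  Position 0: 'e' vs 'c' => DIFFER
  Position 1: 'b' vs 'e' => DIFFER
  Position 2: 'd' vs 'e' => DIFFER
  Position 3: 'b' vs 'a' => DIFFER
  Position 4: 'd' vs 'b' => DIFFER
Positions that differ: 5

5


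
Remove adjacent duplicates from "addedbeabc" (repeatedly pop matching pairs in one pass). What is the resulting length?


Input: addedbeabc
Stack-based adjacent duplicate removal:
  Read 'a': push. Stack: a
  Read 'd': push. Stack: ad
  Read 'd': matches stack top 'd' => pop. Stack: a
  Read 'e': push. Stack: ae
  Read 'd': push. Stack: aed
  Read 'b': push. Stack: aedb
  Read 'e': push. Stack: aedbe
  Read 'a': push. Stack: aedbea
  Read 'b': push. Stack: aedbeab
  Read 'c': push. Stack: aedbeabc
Final stack: "aedbeabc" (length 8)

8


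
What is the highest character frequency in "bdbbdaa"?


Input: bdbbdaa
Character counts:
  'a': 2
  'b': 3
  'd': 2
Maximum frequency: 3

3


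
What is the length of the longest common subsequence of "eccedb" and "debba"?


LCS of "eccedb" and "debba"
DP table:
           d    e    b    b    a
      0    0    0    0    0    0
  e   0    0    1    1    1    1
  c   0    0    1    1    1    1
  c   0    0    1    1    1    1
  e   0    0    1    1    1    1
  d   0    1    1    1    1    1
  b   0    1    1    2    2    2
LCS length = dp[6][5] = 2

2


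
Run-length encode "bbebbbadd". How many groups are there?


Input: bbebbbadd
Scanning for consecutive runs:
  Group 1: 'b' x 2 (positions 0-1)
  Group 2: 'e' x 1 (positions 2-2)
  Group 3: 'b' x 3 (positions 3-5)
  Group 4: 'a' x 1 (positions 6-6)
  Group 5: 'd' x 2 (positions 7-8)
Total groups: 5

5


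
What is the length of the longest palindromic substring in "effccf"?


Input: "effccf"
Checking substrings for palindromes:
  [2:6] "fccf" (len 4) => palindrome
  [1:3] "ff" (len 2) => palindrome
  [3:5] "cc" (len 2) => palindrome
Longest palindromic substring: "fccf" with length 4

4


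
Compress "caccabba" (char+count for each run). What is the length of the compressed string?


Input: caccabba
Runs:
  'c' x 1 => "c1"
  'a' x 1 => "a1"
  'c' x 2 => "c2"
  'a' x 1 => "a1"
  'b' x 2 => "b2"
  'a' x 1 => "a1"
Compressed: "c1a1c2a1b2a1"
Compressed length: 12

12


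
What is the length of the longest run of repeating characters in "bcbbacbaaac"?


Input: "bcbbacbaaac"
Scanning for longest run:
  Position 1 ('c'): new char, reset run to 1
  Position 2 ('b'): new char, reset run to 1
  Position 3 ('b'): continues run of 'b', length=2
  Position 4 ('a'): new char, reset run to 1
  Position 5 ('c'): new char, reset run to 1
  Position 6 ('b'): new char, reset run to 1
  Position 7 ('a'): new char, reset run to 1
  Position 8 ('a'): continues run of 'a', length=2
  Position 9 ('a'): continues run of 'a', length=3
  Position 10 ('c'): new char, reset run to 1
Longest run: 'a' with length 3

3


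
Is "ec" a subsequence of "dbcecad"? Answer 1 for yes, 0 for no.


Check if "ec" is a subsequence of "dbcecad"
Greedy scan:
  Position 0 ('d'): no match needed
  Position 1 ('b'): no match needed
  Position 2 ('c'): no match needed
  Position 3 ('e'): matches sub[0] = 'e'
  Position 4 ('c'): matches sub[1] = 'c'
  Position 5 ('a'): no match needed
  Position 6 ('d'): no match needed
All 2 characters matched => is a subsequence

1


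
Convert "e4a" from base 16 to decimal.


Input: "e4a" in base 16
Positional expansion:
  Digit 'e' (value 14) x 16^2 = 3584
  Digit '4' (value 4) x 16^1 = 64
  Digit 'a' (value 10) x 16^0 = 10
Sum = 3658

3658


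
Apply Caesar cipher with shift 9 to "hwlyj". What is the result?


Caesar cipher: shift "hwlyj" by 9
  'h' (pos 7) + 9 = pos 16 = 'q'
  'w' (pos 22) + 9 = pos 5 = 'f'
  'l' (pos 11) + 9 = pos 20 = 'u'
  'y' (pos 24) + 9 = pos 7 = 'h'
  'j' (pos 9) + 9 = pos 18 = 's'
Result: qfuhs

qfuhs


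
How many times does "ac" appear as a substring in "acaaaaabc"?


Searching for "ac" in "acaaaaabc"
Scanning each position:
  Position 0: "ac" => MATCH
  Position 1: "ca" => no
  Position 2: "aa" => no
  Position 3: "aa" => no
  Position 4: "aa" => no
  Position 5: "aa" => no
  Position 6: "ab" => no
  Position 7: "bc" => no
Total occurrences: 1

1


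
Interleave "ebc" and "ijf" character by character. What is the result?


Interleaving "ebc" and "ijf":
  Position 0: 'e' from first, 'i' from second => "ei"
  Position 1: 'b' from first, 'j' from second => "bj"
  Position 2: 'c' from first, 'f' from second => "cf"
Result: eibjcf

eibjcf


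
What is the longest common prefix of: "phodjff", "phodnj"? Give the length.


Words: phodjff, phodnj
  Position 0: all 'p' => match
  Position 1: all 'h' => match
  Position 2: all 'o' => match
  Position 3: all 'd' => match
  Position 4: ('j', 'n') => mismatch, stop
LCP = "phod" (length 4)

4


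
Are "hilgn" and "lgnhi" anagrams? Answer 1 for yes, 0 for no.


Strings: "hilgn", "lgnhi"
Sorted first:  ghiln
Sorted second: ghiln
Sorted forms match => anagrams

1


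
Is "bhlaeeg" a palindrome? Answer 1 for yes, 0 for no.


Input: bhlaeeg
Reversed: geealhb
  Compare pos 0 ('b') with pos 6 ('g'): MISMATCH
  Compare pos 1 ('h') with pos 5 ('e'): MISMATCH
  Compare pos 2 ('l') with pos 4 ('e'): MISMATCH
Result: not a palindrome

0


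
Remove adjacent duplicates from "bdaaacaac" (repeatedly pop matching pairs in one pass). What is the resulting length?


Input: bdaaacaac
Stack-based adjacent duplicate removal:
  Read 'b': push. Stack: b
  Read 'd': push. Stack: bd
  Read 'a': push. Stack: bda
  Read 'a': matches stack top 'a' => pop. Stack: bd
  Read 'a': push. Stack: bda
  Read 'c': push. Stack: bdac
  Read 'a': push. Stack: bdaca
  Read 'a': matches stack top 'a' => pop. Stack: bdac
  Read 'c': matches stack top 'c' => pop. Stack: bda
Final stack: "bda" (length 3)

3


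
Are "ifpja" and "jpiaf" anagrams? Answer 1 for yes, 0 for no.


Strings: "ifpja", "jpiaf"
Sorted first:  afijp
Sorted second: afijp
Sorted forms match => anagrams

1


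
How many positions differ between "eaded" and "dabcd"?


Comparing "eaded" and "dabcd" position by position:
  Position 0: 'e' vs 'd' => DIFFER
  Position 1: 'a' vs 'a' => same
  Position 2: 'd' vs 'b' => DIFFER
  Position 3: 'e' vs 'c' => DIFFER
  Position 4: 'd' vs 'd' => same
Positions that differ: 3

3


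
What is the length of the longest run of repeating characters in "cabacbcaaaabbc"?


Input: "cabacbcaaaabbc"
Scanning for longest run:
  Position 1 ('a'): new char, reset run to 1
  Position 2 ('b'): new char, reset run to 1
  Position 3 ('a'): new char, reset run to 1
  Position 4 ('c'): new char, reset run to 1
  Position 5 ('b'): new char, reset run to 1
  Position 6 ('c'): new char, reset run to 1
  Position 7 ('a'): new char, reset run to 1
  Position 8 ('a'): continues run of 'a', length=2
  Position 9 ('a'): continues run of 'a', length=3
  Position 10 ('a'): continues run of 'a', length=4
  Position 11 ('b'): new char, reset run to 1
  Position 12 ('b'): continues run of 'b', length=2
  Position 13 ('c'): new char, reset run to 1
Longest run: 'a' with length 4

4


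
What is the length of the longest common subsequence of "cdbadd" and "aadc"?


LCS of "cdbadd" and "aadc"
DP table:
           a    a    d    c
      0    0    0    0    0
  c   0    0    0    0    1
  d   0    0    0    1    1
  b   0    0    0    1    1
  a   0    1    1    1    1
  d   0    1    1    2    2
  d   0    1    1    2    2
LCS length = dp[6][4] = 2

2


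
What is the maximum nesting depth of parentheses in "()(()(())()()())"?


Input: "()(()(())()()())"
Tracking depth:
  Position 0 '(': depth becomes 1
  Position 1 ')': depth becomes 0
  Position 2 '(': depth becomes 1
  Position 3 '(': depth becomes 2
  Position 4 ')': depth becomes 1
  Position 5 '(': depth becomes 2
  Position 6 '(': depth becomes 3
  Position 7 ')': depth becomes 2
  Position 8 ')': depth becomes 1
  Position 9 '(': depth becomes 2
  Position 10 ')': depth becomes 1
  Position 11 '(': depth becomes 2
  Position 12 ')': depth becomes 1
  Position 13 '(': depth becomes 2
  Position 14 ')': depth becomes 1
  Position 15 ')': depth becomes 0
Maximum depth reached: 3

3


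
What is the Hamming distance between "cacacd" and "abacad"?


Comparing "cacacd" and "abacad" position by position:
  Position 0: 'c' vs 'a' => differ
  Position 1: 'a' vs 'b' => differ
  Position 2: 'c' vs 'a' => differ
  Position 3: 'a' vs 'c' => differ
  Position 4: 'c' vs 'a' => differ
  Position 5: 'd' vs 'd' => same
Total differences (Hamming distance): 5

5


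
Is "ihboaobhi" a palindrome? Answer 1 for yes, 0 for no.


Input: ihboaobhi
Reversed: ihboaobhi
  Compare pos 0 ('i') with pos 8 ('i'): match
  Compare pos 1 ('h') with pos 7 ('h'): match
  Compare pos 2 ('b') with pos 6 ('b'): match
  Compare pos 3 ('o') with pos 5 ('o'): match
Result: palindrome

1


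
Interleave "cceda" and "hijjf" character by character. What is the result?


Interleaving "cceda" and "hijjf":
  Position 0: 'c' from first, 'h' from second => "ch"
  Position 1: 'c' from first, 'i' from second => "ci"
  Position 2: 'e' from first, 'j' from second => "ej"
  Position 3: 'd' from first, 'j' from second => "dj"
  Position 4: 'a' from first, 'f' from second => "af"
Result: chciejdjaf

chciejdjaf


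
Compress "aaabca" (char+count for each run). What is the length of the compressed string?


Input: aaabca
Runs:
  'a' x 3 => "a3"
  'b' x 1 => "b1"
  'c' x 1 => "c1"
  'a' x 1 => "a1"
Compressed: "a3b1c1a1"
Compressed length: 8

8


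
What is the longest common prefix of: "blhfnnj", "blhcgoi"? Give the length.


Words: blhfnnj, blhcgoi
  Position 0: all 'b' => match
  Position 1: all 'l' => match
  Position 2: all 'h' => match
  Position 3: ('f', 'c') => mismatch, stop
LCP = "blh" (length 3)

3


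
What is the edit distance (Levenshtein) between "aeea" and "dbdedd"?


Computing edit distance: "aeea" -> "dbdedd"
DP table:
           d    b    d    e    d    d
      0    1    2    3    4    5    6
  a   1    1    2    3    4    5    6
  e   2    2    2    3    3    4    5
  e   3    3    3    3    3    4    5
  a   4    4    4    4    4    4    5
Edit distance = dp[4][6] = 5

5


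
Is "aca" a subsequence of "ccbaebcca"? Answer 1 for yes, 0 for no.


Check if "aca" is a subsequence of "ccbaebcca"
Greedy scan:
  Position 0 ('c'): no match needed
  Position 1 ('c'): no match needed
  Position 2 ('b'): no match needed
  Position 3 ('a'): matches sub[0] = 'a'
  Position 4 ('e'): no match needed
  Position 5 ('b'): no match needed
  Position 6 ('c'): matches sub[1] = 'c'
  Position 7 ('c'): no match needed
  Position 8 ('a'): matches sub[2] = 'a'
All 3 characters matched => is a subsequence

1


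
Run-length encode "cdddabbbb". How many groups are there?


Input: cdddabbbb
Scanning for consecutive runs:
  Group 1: 'c' x 1 (positions 0-0)
  Group 2: 'd' x 3 (positions 1-3)
  Group 3: 'a' x 1 (positions 4-4)
  Group 4: 'b' x 4 (positions 5-8)
Total groups: 4

4


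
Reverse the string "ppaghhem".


Input: ppaghhem
Reading characters right to left:
  Position 7: 'm'
  Position 6: 'e'
  Position 5: 'h'
  Position 4: 'h'
  Position 3: 'g'
  Position 2: 'a'
  Position 1: 'p'
  Position 0: 'p'
Reversed: mehhgapp

mehhgapp


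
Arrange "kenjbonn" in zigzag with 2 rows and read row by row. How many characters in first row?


Zigzag "kenjbonn" into 2 rows:
Placing characters:
  'k' => row 0
  'e' => row 1
  'n' => row 0
  'j' => row 1
  'b' => row 0
  'o' => row 1
  'n' => row 0
  'n' => row 1
Rows:
  Row 0: "knbn"
  Row 1: "ejon"
First row length: 4

4


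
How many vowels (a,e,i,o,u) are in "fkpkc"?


Input: fkpkc
Checking each character:
  'f' at position 0: consonant
  'k' at position 1: consonant
  'p' at position 2: consonant
  'k' at position 3: consonant
  'c' at position 4: consonant
Total vowels: 0

0


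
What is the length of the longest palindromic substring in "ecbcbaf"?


Input: "ecbcbaf"
Checking substrings for palindromes:
  [1:4] "cbc" (len 3) => palindrome
  [2:5] "bcb" (len 3) => palindrome
Longest palindromic substring: "cbc" with length 3

3


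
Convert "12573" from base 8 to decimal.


Input: "12573" in base 8
Positional expansion:
  Digit '1' (value 1) x 8^4 = 4096
  Digit '2' (value 2) x 8^3 = 1024
  Digit '5' (value 5) x 8^2 = 320
  Digit '7' (value 7) x 8^1 = 56
  Digit '3' (value 3) x 8^0 = 3
Sum = 5499

5499


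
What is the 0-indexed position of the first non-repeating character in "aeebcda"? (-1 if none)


Input: aeebcda
Character frequencies:
  'a': 2
  'b': 1
  'c': 1
  'd': 1
  'e': 2
Scanning left to right for freq == 1:
  Position 0 ('a'): freq=2, skip
  Position 1 ('e'): freq=2, skip
  Position 2 ('e'): freq=2, skip
  Position 3 ('b'): unique! => answer = 3

3


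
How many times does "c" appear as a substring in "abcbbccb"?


Searching for "c" in "abcbbccb"
Scanning each position:
  Position 0: "a" => no
  Position 1: "b" => no
  Position 2: "c" => MATCH
  Position 3: "b" => no
  Position 4: "b" => no
  Position 5: "c" => MATCH
  Position 6: "c" => MATCH
  Position 7: "b" => no
Total occurrences: 3

3


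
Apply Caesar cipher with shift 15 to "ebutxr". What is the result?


Caesar cipher: shift "ebutxr" by 15
  'e' (pos 4) + 15 = pos 19 = 't'
  'b' (pos 1) + 15 = pos 16 = 'q'
  'u' (pos 20) + 15 = pos 9 = 'j'
  't' (pos 19) + 15 = pos 8 = 'i'
  'x' (pos 23) + 15 = pos 12 = 'm'
  'r' (pos 17) + 15 = pos 6 = 'g'
Result: tqjimg

tqjimg


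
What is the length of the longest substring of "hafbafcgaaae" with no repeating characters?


Input: "hafbafcgaaae"
Sliding window (track last position of each char):
  Position 0 ('h'): window [0,0] length 1 -- new best
  Position 1 ('a'): window [0,1] length 2 -- new best
  Position 2 ('f'): window [0,2] length 3 -- new best
  Position 3 ('b'): window [0,3] length 4 -- new best
  Position 4 ('a'): repeat (last at 1), move window start to 2
  Position 4 ('a'): window [2,4] length 3
  Position 5 ('f'): repeat (last at 2), move window start to 3
  Position 5 ('f'): window [3,5] length 3
  Position 6 ('c'): window [3,6] length 4
  Position 7 ('g'): window [3,7] length 5 -- new best
  Position 8 ('a'): repeat (last at 4), move window start to 5
  Position 8 ('a'): window [5,8] length 4
  Position 9 ('a'): repeat (last at 8), move window start to 9
  Position 9 ('a'): window [9,9] length 1
  Position 10 ('a'): repeat (last at 9), move window start to 10
  Position 10 ('a'): window [10,10] length 1
  Position 11 ('e'): window [10,11] length 2
Longest substring with no repeats: "bafcg" with length 5

5


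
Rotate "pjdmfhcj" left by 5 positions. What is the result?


Input: "pjdmfhcj", rotate left by 5
First 5 characters: "pjdmf"
Remaining characters: "hcj"
Concatenate remaining + first: "hcj" + "pjdmf" = "hcjpjdmf"

hcjpjdmf


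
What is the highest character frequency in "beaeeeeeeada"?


Input: beaeeeeeeada
Character counts:
  'a': 3
  'b': 1
  'd': 1
  'e': 7
Maximum frequency: 7

7


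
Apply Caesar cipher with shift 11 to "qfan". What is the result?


Caesar cipher: shift "qfan" by 11
  'q' (pos 16) + 11 = pos 1 = 'b'
  'f' (pos 5) + 11 = pos 16 = 'q'
  'a' (pos 0) + 11 = pos 11 = 'l'
  'n' (pos 13) + 11 = pos 24 = 'y'
Result: bqly

bqly


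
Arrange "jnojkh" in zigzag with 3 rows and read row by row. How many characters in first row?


Zigzag "jnojkh" into 3 rows:
Placing characters:
  'j' => row 0
  'n' => row 1
  'o' => row 2
  'j' => row 1
  'k' => row 0
  'h' => row 1
Rows:
  Row 0: "jk"
  Row 1: "njh"
  Row 2: "o"
First row length: 2

2


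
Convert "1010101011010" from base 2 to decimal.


Input: "1010101011010" in base 2
Positional expansion:
  Digit '1' (value 1) x 2^12 = 4096
  Digit '0' (value 0) x 2^11 = 0
  Digit '1' (value 1) x 2^10 = 1024
  Digit '0' (value 0) x 2^9 = 0
  Digit '1' (value 1) x 2^8 = 256
  Digit '0' (value 0) x 2^7 = 0
  Digit '1' (value 1) x 2^6 = 64
  Digit '0' (value 0) x 2^5 = 0
  Digit '1' (value 1) x 2^4 = 16
  Digit '1' (value 1) x 2^3 = 8
  Digit '0' (value 0) x 2^2 = 0
  Digit '1' (value 1) x 2^1 = 2
  Digit '0' (value 0) x 2^0 = 0
Sum = 5466

5466


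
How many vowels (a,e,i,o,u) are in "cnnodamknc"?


Input: cnnodamknc
Checking each character:
  'c' at position 0: consonant
  'n' at position 1: consonant
  'n' at position 2: consonant
  'o' at position 3: vowel (running total: 1)
  'd' at position 4: consonant
  'a' at position 5: vowel (running total: 2)
  'm' at position 6: consonant
  'k' at position 7: consonant
  'n' at position 8: consonant
  'c' at position 9: consonant
Total vowels: 2

2


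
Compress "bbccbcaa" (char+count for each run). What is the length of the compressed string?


Input: bbccbcaa
Runs:
  'b' x 2 => "b2"
  'c' x 2 => "c2"
  'b' x 1 => "b1"
  'c' x 1 => "c1"
  'a' x 2 => "a2"
Compressed: "b2c2b1c1a2"
Compressed length: 10

10


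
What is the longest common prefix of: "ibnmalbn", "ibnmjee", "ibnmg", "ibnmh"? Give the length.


Words: ibnmalbn, ibnmjee, ibnmg, ibnmh
  Position 0: all 'i' => match
  Position 1: all 'b' => match
  Position 2: all 'n' => match
  Position 3: all 'm' => match
  Position 4: ('a', 'j', 'g', 'h') => mismatch, stop
LCP = "ibnm" (length 4)

4


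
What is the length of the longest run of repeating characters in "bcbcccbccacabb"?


Input: "bcbcccbccacabb"
Scanning for longest run:
  Position 1 ('c'): new char, reset run to 1
  Position 2 ('b'): new char, reset run to 1
  Position 3 ('c'): new char, reset run to 1
  Position 4 ('c'): continues run of 'c', length=2
  Position 5 ('c'): continues run of 'c', length=3
  Position 6 ('b'): new char, reset run to 1
  Position 7 ('c'): new char, reset run to 1
  Position 8 ('c'): continues run of 'c', length=2
  Position 9 ('a'): new char, reset run to 1
  Position 10 ('c'): new char, reset run to 1
  Position 11 ('a'): new char, reset run to 1
  Position 12 ('b'): new char, reset run to 1
  Position 13 ('b'): continues run of 'b', length=2
Longest run: 'c' with length 3

3


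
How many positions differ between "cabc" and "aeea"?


Comparing "cabc" and "aeea" position by position:
  Position 0: 'c' vs 'a' => DIFFER
  Position 1: 'a' vs 'e' => DIFFER
  Position 2: 'b' vs 'e' => DIFFER
  Position 3: 'c' vs 'a' => DIFFER
Positions that differ: 4

4


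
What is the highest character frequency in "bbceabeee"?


Input: bbceabeee
Character counts:
  'a': 1
  'b': 3
  'c': 1
  'e': 4
Maximum frequency: 4

4


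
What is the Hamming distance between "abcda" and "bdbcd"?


Comparing "abcda" and "bdbcd" position by position:
  Position 0: 'a' vs 'b' => differ
  Position 1: 'b' vs 'd' => differ
  Position 2: 'c' vs 'b' => differ
  Position 3: 'd' vs 'c' => differ
  Position 4: 'a' vs 'd' => differ
Total differences (Hamming distance): 5

5


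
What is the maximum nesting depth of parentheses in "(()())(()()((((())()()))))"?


Input: "(()())(()()((((())()()))))"
Tracking depth:
  Position 0 '(': depth becomes 1
  Position 1 '(': depth becomes 2
  Position 2 ')': depth becomes 1
  Position 3 '(': depth becomes 2
  Position 4 ')': depth becomes 1
  Position 5 ')': depth becomes 0
  Position 6 '(': depth becomes 1
  Position 7 '(': depth becomes 2
  Position 8 ')': depth becomes 1
  Position 9 '(': depth becomes 2
  Position 10 ')': depth becomes 1
  Position 11 '(': depth becomes 2
  Position 12 '(': depth becomes 3
  Position 13 '(': depth becomes 4
  Position 14 '(': depth becomes 5
  Position 15 '(': depth becomes 6
  Position 16 ')': depth becomes 5
  Position 17 ')': depth becomes 4
  Position 18 '(': depth becomes 5
  Position 19 ')': depth becomes 4
  Position 20 '(': depth becomes 5
  Position 21 ')': depth becomes 4
  Position 22 ')': depth becomes 3
  Position 23 ')': depth becomes 2
  Position 24 ')': depth becomes 1
  Position 25 ')': depth becomes 0
Maximum depth reached: 6

6


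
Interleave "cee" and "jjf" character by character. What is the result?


Interleaving "cee" and "jjf":
  Position 0: 'c' from first, 'j' from second => "cj"
  Position 1: 'e' from first, 'j' from second => "ej"
  Position 2: 'e' from first, 'f' from second => "ef"
Result: cjejef

cjejef


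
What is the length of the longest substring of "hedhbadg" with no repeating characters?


Input: "hedhbadg"
Sliding window (track last position of each char):
  Position 0 ('h'): window [0,0] length 1 -- new best
  Position 1 ('e'): window [0,1] length 2 -- new best
  Position 2 ('d'): window [0,2] length 3 -- new best
  Position 3 ('h'): repeat (last at 0), move window start to 1
  Position 3 ('h'): window [1,3] length 3
  Position 4 ('b'): window [1,4] length 4 -- new best
  Position 5 ('a'): window [1,5] length 5 -- new best
  Position 6 ('d'): repeat (last at 2), move window start to 3
  Position 6 ('d'): window [3,6] length 4
  Position 7 ('g'): window [3,7] length 5
Longest substring with no repeats: "edhba" with length 5

5


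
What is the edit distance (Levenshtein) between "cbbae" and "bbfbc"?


Computing edit distance: "cbbae" -> "bbfbc"
DP table:
           b    b    f    b    c
      0    1    2    3    4    5
  c   1    1    2    3    4    4
  b   2    1    1    2    3    4
  b   3    2    1    2    2    3
  a   4    3    2    2    3    3
  e   5    4    3    3    3    4
Edit distance = dp[5][5] = 4

4


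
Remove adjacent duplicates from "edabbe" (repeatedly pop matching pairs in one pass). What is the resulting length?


Input: edabbe
Stack-based adjacent duplicate removal:
  Read 'e': push. Stack: e
  Read 'd': push. Stack: ed
  Read 'a': push. Stack: eda
  Read 'b': push. Stack: edab
  Read 'b': matches stack top 'b' => pop. Stack: eda
  Read 'e': push. Stack: edae
Final stack: "edae" (length 4)

4


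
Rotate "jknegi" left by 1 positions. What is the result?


Input: "jknegi", rotate left by 1
First 1 characters: "j"
Remaining characters: "knegi"
Concatenate remaining + first: "knegi" + "j" = "knegij"

knegij


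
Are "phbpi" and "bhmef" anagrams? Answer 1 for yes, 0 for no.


Strings: "phbpi", "bhmef"
Sorted first:  bhipp
Sorted second: befhm
Differ at position 1: 'h' vs 'e' => not anagrams

0


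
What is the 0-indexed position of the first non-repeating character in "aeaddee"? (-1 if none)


Input: aeaddee
Character frequencies:
  'a': 2
  'd': 2
  'e': 3
Scanning left to right for freq == 1:
  Position 0 ('a'): freq=2, skip
  Position 1 ('e'): freq=3, skip
  Position 2 ('a'): freq=2, skip
  Position 3 ('d'): freq=2, skip
  Position 4 ('d'): freq=2, skip
  Position 5 ('e'): freq=3, skip
  Position 6 ('e'): freq=3, skip
  No unique character found => answer = -1

-1


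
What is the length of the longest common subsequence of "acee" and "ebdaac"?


LCS of "acee" and "ebdaac"
DP table:
           e    b    d    a    a    c
      0    0    0    0    0    0    0
  a   0    0    0    0    1    1    1
  c   0    0    0    0    1    1    2
  e   0    1    1    1    1    1    2
  e   0    1    1    1    1    1    2
LCS length = dp[4][6] = 2

2


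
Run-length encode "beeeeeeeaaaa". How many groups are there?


Input: beeeeeeeaaaa
Scanning for consecutive runs:
  Group 1: 'b' x 1 (positions 0-0)
  Group 2: 'e' x 7 (positions 1-7)
  Group 3: 'a' x 4 (positions 8-11)
Total groups: 3

3


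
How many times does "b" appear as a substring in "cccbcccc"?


Searching for "b" in "cccbcccc"
Scanning each position:
  Position 0: "c" => no
  Position 1: "c" => no
  Position 2: "c" => no
  Position 3: "b" => MATCH
  Position 4: "c" => no
  Position 5: "c" => no
  Position 6: "c" => no
  Position 7: "c" => no
Total occurrences: 1

1


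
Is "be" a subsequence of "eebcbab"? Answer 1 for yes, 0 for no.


Check if "be" is a subsequence of "eebcbab"
Greedy scan:
  Position 0 ('e'): no match needed
  Position 1 ('e'): no match needed
  Position 2 ('b'): matches sub[0] = 'b'
  Position 3 ('c'): no match needed
  Position 4 ('b'): no match needed
  Position 5 ('a'): no match needed
  Position 6 ('b'): no match needed
Only matched 1/2 characters => not a subsequence

0


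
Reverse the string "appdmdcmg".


Input: appdmdcmg
Reading characters right to left:
  Position 8: 'g'
  Position 7: 'm'
  Position 6: 'c'
  Position 5: 'd'
  Position 4: 'm'
  Position 3: 'd'
  Position 2: 'p'
  Position 1: 'p'
  Position 0: 'a'
Reversed: gmcdmdppa

gmcdmdppa


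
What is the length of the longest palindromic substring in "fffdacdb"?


Input: "fffdacdb"
Checking substrings for palindromes:
  [0:3] "fff" (len 3) => palindrome
  [0:2] "ff" (len 2) => palindrome
  [1:3] "ff" (len 2) => palindrome
Longest palindromic substring: "fff" with length 3

3


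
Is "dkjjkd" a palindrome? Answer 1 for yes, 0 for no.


Input: dkjjkd
Reversed: dkjjkd
  Compare pos 0 ('d') with pos 5 ('d'): match
  Compare pos 1 ('k') with pos 4 ('k'): match
  Compare pos 2 ('j') with pos 3 ('j'): match
Result: palindrome

1


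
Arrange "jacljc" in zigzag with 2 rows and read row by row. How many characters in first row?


Zigzag "jacljc" into 2 rows:
Placing characters:
  'j' => row 0
  'a' => row 1
  'c' => row 0
  'l' => row 1
  'j' => row 0
  'c' => row 1
Rows:
  Row 0: "jcj"
  Row 1: "alc"
First row length: 3

3


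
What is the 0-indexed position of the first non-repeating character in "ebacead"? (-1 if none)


Input: ebacead
Character frequencies:
  'a': 2
  'b': 1
  'c': 1
  'd': 1
  'e': 2
Scanning left to right for freq == 1:
  Position 0 ('e'): freq=2, skip
  Position 1 ('b'): unique! => answer = 1

1


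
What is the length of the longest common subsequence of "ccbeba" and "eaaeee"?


LCS of "ccbeba" and "eaaeee"
DP table:
           e    a    a    e    e    e
      0    0    0    0    0    0    0
  c   0    0    0    0    0    0    0
  c   0    0    0    0    0    0    0
  b   0    0    0    0    0    0    0
  e   0    1    1    1    1    1    1
  b   0    1    1    1    1    1    1
  a   0    1    2    2    2    2    2
LCS length = dp[6][6] = 2

2


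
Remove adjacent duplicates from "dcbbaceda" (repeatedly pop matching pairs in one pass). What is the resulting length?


Input: dcbbaceda
Stack-based adjacent duplicate removal:
  Read 'd': push. Stack: d
  Read 'c': push. Stack: dc
  Read 'b': push. Stack: dcb
  Read 'b': matches stack top 'b' => pop. Stack: dc
  Read 'a': push. Stack: dca
  Read 'c': push. Stack: dcac
  Read 'e': push. Stack: dcace
  Read 'd': push. Stack: dcaced
  Read 'a': push. Stack: dcaceda
Final stack: "dcaceda" (length 7)

7


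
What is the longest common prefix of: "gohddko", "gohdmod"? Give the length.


Words: gohddko, gohdmod
  Position 0: all 'g' => match
  Position 1: all 'o' => match
  Position 2: all 'h' => match
  Position 3: all 'd' => match
  Position 4: ('d', 'm') => mismatch, stop
LCP = "gohd" (length 4)

4


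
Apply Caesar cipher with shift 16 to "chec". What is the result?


Caesar cipher: shift "chec" by 16
  'c' (pos 2) + 16 = pos 18 = 's'
  'h' (pos 7) + 16 = pos 23 = 'x'
  'e' (pos 4) + 16 = pos 20 = 'u'
  'c' (pos 2) + 16 = pos 18 = 's'
Result: sxus

sxus


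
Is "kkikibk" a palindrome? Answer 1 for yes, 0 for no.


Input: kkikibk
Reversed: kbikikk
  Compare pos 0 ('k') with pos 6 ('k'): match
  Compare pos 1 ('k') with pos 5 ('b'): MISMATCH
  Compare pos 2 ('i') with pos 4 ('i'): match
Result: not a palindrome

0


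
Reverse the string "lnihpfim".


Input: lnihpfim
Reading characters right to left:
  Position 7: 'm'
  Position 6: 'i'
  Position 5: 'f'
  Position 4: 'p'
  Position 3: 'h'
  Position 2: 'i'
  Position 1: 'n'
  Position 0: 'l'
Reversed: mifphinl

mifphinl


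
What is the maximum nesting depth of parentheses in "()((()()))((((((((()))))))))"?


Input: "()((()()))((((((((()))))))))"
Tracking depth:
  Position 0 '(': depth becomes 1
  Position 1 ')': depth becomes 0
  Position 2 '(': depth becomes 1
  Position 3 '(': depth becomes 2
  Position 4 '(': depth becomes 3
  Position 5 ')': depth becomes 2
  Position 6 '(': depth becomes 3
  Position 7 ')': depth becomes 2
  Position 8 ')': depth becomes 1
  Position 9 ')': depth becomes 0
  Position 10 '(': depth becomes 1
  Position 11 '(': depth becomes 2
  Position 12 '(': depth becomes 3
  Position 13 '(': depth becomes 4
  Position 14 '(': depth becomes 5
  Position 15 '(': depth becomes 6
  Position 16 '(': depth becomes 7
  Position 17 '(': depth becomes 8
  Position 18 '(': depth becomes 9
  Position 19 ')': depth becomes 8
  Position 20 ')': depth becomes 7
  Position 21 ')': depth becomes 6
  Position 22 ')': depth becomes 5
  Position 23 ')': depth becomes 4
  Position 24 ')': depth becomes 3
  Position 25 ')': depth becomes 2
  Position 26 ')': depth becomes 1
  Position 27 ')': depth becomes 0
Maximum depth reached: 9

9


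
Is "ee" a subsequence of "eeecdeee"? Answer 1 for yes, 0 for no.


Check if "ee" is a subsequence of "eeecdeee"
Greedy scan:
  Position 0 ('e'): matches sub[0] = 'e'
  Position 1 ('e'): matches sub[1] = 'e'
  Position 2 ('e'): no match needed
  Position 3 ('c'): no match needed
  Position 4 ('d'): no match needed
  Position 5 ('e'): no match needed
  Position 6 ('e'): no match needed
  Position 7 ('e'): no match needed
All 2 characters matched => is a subsequence

1


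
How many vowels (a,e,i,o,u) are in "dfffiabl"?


Input: dfffiabl
Checking each character:
  'd' at position 0: consonant
  'f' at position 1: consonant
  'f' at position 2: consonant
  'f' at position 3: consonant
  'i' at position 4: vowel (running total: 1)
  'a' at position 5: vowel (running total: 2)
  'b' at position 6: consonant
  'l' at position 7: consonant
Total vowels: 2

2


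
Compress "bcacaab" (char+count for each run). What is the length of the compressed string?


Input: bcacaab
Runs:
  'b' x 1 => "b1"
  'c' x 1 => "c1"
  'a' x 1 => "a1"
  'c' x 1 => "c1"
  'a' x 2 => "a2"
  'b' x 1 => "b1"
Compressed: "b1c1a1c1a2b1"
Compressed length: 12

12


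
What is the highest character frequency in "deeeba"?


Input: deeeba
Character counts:
  'a': 1
  'b': 1
  'd': 1
  'e': 3
Maximum frequency: 3

3


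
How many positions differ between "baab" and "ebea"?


Comparing "baab" and "ebea" position by position:
  Position 0: 'b' vs 'e' => DIFFER
  Position 1: 'a' vs 'b' => DIFFER
  Position 2: 'a' vs 'e' => DIFFER
  Position 3: 'b' vs 'a' => DIFFER
Positions that differ: 4

4


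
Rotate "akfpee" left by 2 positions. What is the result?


Input: "akfpee", rotate left by 2
First 2 characters: "ak"
Remaining characters: "fpee"
Concatenate remaining + first: "fpee" + "ak" = "fpeeak"

fpeeak


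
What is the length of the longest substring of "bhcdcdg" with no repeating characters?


Input: "bhcdcdg"
Sliding window (track last position of each char):
  Position 0 ('b'): window [0,0] length 1 -- new best
  Position 1 ('h'): window [0,1] length 2 -- new best
  Position 2 ('c'): window [0,2] length 3 -- new best
  Position 3 ('d'): window [0,3] length 4 -- new best
  Position 4 ('c'): repeat (last at 2), move window start to 3
  Position 4 ('c'): window [3,4] length 2
  Position 5 ('d'): repeat (last at 3), move window start to 4
  Position 5 ('d'): window [4,5] length 2
  Position 6 ('g'): window [4,6] length 3
Longest substring with no repeats: "bhcd" with length 4

4


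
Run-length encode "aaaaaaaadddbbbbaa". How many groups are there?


Input: aaaaaaaadddbbbbaa
Scanning for consecutive runs:
  Group 1: 'a' x 8 (positions 0-7)
  Group 2: 'd' x 3 (positions 8-10)
  Group 3: 'b' x 4 (positions 11-14)
  Group 4: 'a' x 2 (positions 15-16)
Total groups: 4

4


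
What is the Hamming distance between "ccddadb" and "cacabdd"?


Comparing "ccddadb" and "cacabdd" position by position:
  Position 0: 'c' vs 'c' => same
  Position 1: 'c' vs 'a' => differ
  Position 2: 'd' vs 'c' => differ
  Position 3: 'd' vs 'a' => differ
  Position 4: 'a' vs 'b' => differ
  Position 5: 'd' vs 'd' => same
  Position 6: 'b' vs 'd' => differ
Total differences (Hamming distance): 5

5


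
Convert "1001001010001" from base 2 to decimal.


Input: "1001001010001" in base 2
Positional expansion:
  Digit '1' (value 1) x 2^12 = 4096
  Digit '0' (value 0) x 2^11 = 0
  Digit '0' (value 0) x 2^10 = 0
  Digit '1' (value 1) x 2^9 = 512
  Digit '0' (value 0) x 2^8 = 0
  Digit '0' (value 0) x 2^7 = 0
  Digit '1' (value 1) x 2^6 = 64
  Digit '0' (value 0) x 2^5 = 0
  Digit '1' (value 1) x 2^4 = 16
  Digit '0' (value 0) x 2^3 = 0
  Digit '0' (value 0) x 2^2 = 0
  Digit '0' (value 0) x 2^1 = 0
  Digit '1' (value 1) x 2^0 = 1
Sum = 4689

4689


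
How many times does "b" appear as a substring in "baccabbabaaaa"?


Searching for "b" in "baccabbabaaaa"
Scanning each position:
  Position 0: "b" => MATCH
  Position 1: "a" => no
  Position 2: "c" => no
  Position 3: "c" => no
  Position 4: "a" => no
  Position 5: "b" => MATCH
  Position 6: "b" => MATCH
  Position 7: "a" => no
  Position 8: "b" => MATCH
  Position 9: "a" => no
  Position 10: "a" => no
  Position 11: "a" => no
  Position 12: "a" => no
Total occurrences: 4

4


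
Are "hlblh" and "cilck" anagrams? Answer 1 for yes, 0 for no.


Strings: "hlblh", "cilck"
Sorted first:  bhhll
Sorted second: ccikl
Differ at position 0: 'b' vs 'c' => not anagrams

0


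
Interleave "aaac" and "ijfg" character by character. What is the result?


Interleaving "aaac" and "ijfg":
  Position 0: 'a' from first, 'i' from second => "ai"
  Position 1: 'a' from first, 'j' from second => "aj"
  Position 2: 'a' from first, 'f' from second => "af"
  Position 3: 'c' from first, 'g' from second => "cg"
Result: aiajafcg

aiajafcg


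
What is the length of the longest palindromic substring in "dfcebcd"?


Input: "dfcebcd"
Checking substrings for palindromes:
  No multi-char palindromic substrings found
Longest palindromic substring: "d" with length 1

1


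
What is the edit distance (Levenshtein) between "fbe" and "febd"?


Computing edit distance: "fbe" -> "febd"
DP table:
           f    e    b    d
      0    1    2    3    4
  f   1    0    1    2    3
  b   2    1    1    1    2
  e   3    2    1    2    2
Edit distance = dp[3][4] = 2

2


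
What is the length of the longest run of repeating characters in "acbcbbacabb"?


Input: "acbcbbacabb"
Scanning for longest run:
  Position 1 ('c'): new char, reset run to 1
  Position 2 ('b'): new char, reset run to 1
  Position 3 ('c'): new char, reset run to 1
  Position 4 ('b'): new char, reset run to 1
  Position 5 ('b'): continues run of 'b', length=2
  Position 6 ('a'): new char, reset run to 1
  Position 7 ('c'): new char, reset run to 1
  Position 8 ('a'): new char, reset run to 1
  Position 9 ('b'): new char, reset run to 1
  Position 10 ('b'): continues run of 'b', length=2
Longest run: 'b' with length 2

2


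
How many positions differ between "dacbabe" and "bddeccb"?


Comparing "dacbabe" and "bddeccb" position by position:
  Position 0: 'd' vs 'b' => DIFFER
  Position 1: 'a' vs 'd' => DIFFER
  Position 2: 'c' vs 'd' => DIFFER
  Position 3: 'b' vs 'e' => DIFFER
  Position 4: 'a' vs 'c' => DIFFER
  Position 5: 'b' vs 'c' => DIFFER
  Position 6: 'e' vs 'b' => DIFFER
Positions that differ: 7

7
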